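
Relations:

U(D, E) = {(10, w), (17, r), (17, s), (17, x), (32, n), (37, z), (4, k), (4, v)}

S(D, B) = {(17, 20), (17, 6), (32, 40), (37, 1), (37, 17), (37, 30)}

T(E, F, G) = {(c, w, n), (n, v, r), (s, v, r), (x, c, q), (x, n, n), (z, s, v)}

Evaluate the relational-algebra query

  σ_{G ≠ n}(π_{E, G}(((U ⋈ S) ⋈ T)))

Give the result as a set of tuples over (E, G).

Joining U and S on D yields {(17, r, 20), (17, r, 6), (17, s, 20), (17, s, 6), (17, x, 20), (17, x, 6), (32, n, 40), (37, z, 1), (37, z, 17), (37, z, 30)}.
Joining (U ⋈ S) and T on E yields {(17, s, 20, v, r), (17, s, 6, v, r), (17, x, 20, c, q), (17, x, 20, n, n), (17, x, 6, c, q), (17, x, 6, n, n), (32, n, 40, v, r), (37, z, 1, s, v), (37, z, 17, s, v), (37, z, 30, s, v)}.
π_{E, G} gives {(n, r), (s, r), (x, n), (x, q), (z, v)} (5 duplicate(s) eliminated).
Filtering on G ≠ n leaves {(n, r), (s, r), (x, q), (z, v)}.

{(n, r), (s, r), (x, q), (z, v)}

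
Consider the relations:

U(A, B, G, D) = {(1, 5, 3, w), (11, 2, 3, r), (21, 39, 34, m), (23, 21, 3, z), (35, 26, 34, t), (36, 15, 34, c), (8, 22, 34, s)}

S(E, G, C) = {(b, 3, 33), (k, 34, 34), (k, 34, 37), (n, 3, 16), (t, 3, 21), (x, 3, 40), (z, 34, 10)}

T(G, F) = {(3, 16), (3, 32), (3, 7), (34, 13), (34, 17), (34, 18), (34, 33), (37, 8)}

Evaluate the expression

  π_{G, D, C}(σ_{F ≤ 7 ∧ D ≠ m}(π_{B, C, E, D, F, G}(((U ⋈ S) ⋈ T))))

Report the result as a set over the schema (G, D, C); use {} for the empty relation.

{(3, r, 16), (3, r, 21), (3, r, 33), (3, r, 40), (3, w, 16), (3, w, 21), (3, w, 33), (3, w, 40), (3, z, 16), (3, z, 21), (3, z, 33), (3, z, 40)}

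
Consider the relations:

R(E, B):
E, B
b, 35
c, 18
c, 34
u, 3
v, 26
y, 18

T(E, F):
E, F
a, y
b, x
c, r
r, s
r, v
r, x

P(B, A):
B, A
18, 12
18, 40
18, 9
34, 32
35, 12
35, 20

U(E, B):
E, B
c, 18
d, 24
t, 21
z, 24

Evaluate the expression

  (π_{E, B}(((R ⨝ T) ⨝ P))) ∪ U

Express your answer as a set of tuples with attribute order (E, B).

R ⋈ T (natural join on E): {(b, 35, x), (c, 18, r), (c, 34, r)}
(R ⨝ T) ⋈ P (natural join on B): {(b, 35, x, 12), (b, 35, x, 20), (c, 18, r, 12), (c, 18, r, 40), (c, 18, r, 9), (c, 34, r, 32)}
Keep only column(s) E, B (3 duplicate(s) eliminated): {(b, 35), (c, 18), (c, 34)}
Set union of the two operands is {(b, 35), (c, 18), (c, 34), (d, 24), (t, 21), (z, 24)}.

{(b, 35), (c, 18), (c, 34), (d, 24), (t, 21), (z, 24)}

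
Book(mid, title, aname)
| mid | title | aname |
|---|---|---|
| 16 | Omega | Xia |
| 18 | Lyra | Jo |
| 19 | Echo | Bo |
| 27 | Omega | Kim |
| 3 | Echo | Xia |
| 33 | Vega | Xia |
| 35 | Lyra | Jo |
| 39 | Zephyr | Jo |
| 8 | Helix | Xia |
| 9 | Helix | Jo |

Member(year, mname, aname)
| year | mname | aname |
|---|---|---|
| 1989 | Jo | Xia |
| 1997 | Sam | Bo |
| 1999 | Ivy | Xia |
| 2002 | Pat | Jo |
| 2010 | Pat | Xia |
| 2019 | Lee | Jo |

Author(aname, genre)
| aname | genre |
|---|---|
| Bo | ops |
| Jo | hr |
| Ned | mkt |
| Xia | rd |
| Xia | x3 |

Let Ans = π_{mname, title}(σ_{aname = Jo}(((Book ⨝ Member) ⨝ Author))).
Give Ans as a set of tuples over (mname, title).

{(Lee, Helix), (Lee, Lyra), (Lee, Zephyr), (Pat, Helix), (Pat, Lyra), (Pat, Zephyr)}

Book ⋈ Member (natural join on aname): {(16, Omega, Xia, 1989, Jo), (16, Omega, Xia, 1999, Ivy), (16, Omega, Xia, 2010, Pat), (18, Lyra, Jo, 2002, Pat), (18, Lyra, Jo, 2019, Lee), (19, Echo, Bo, 1997, Sam), (3, Echo, Xia, 1989, Jo), (3, Echo, Xia, 1999, Ivy), (3, Echo, Xia, 2010, Pat), (33, Vega, Xia, 1989, Jo), (33, Vega, Xia, 1999, Ivy), (33, Vega, Xia, 2010, Pat), (35, Lyra, Jo, 2002, Pat), (35, Lyra, Jo, 2019, Lee), (39, Zephyr, Jo, 2002, Pat), (39, Zephyr, Jo, 2019, Lee), (8, Helix, Xia, 1989, Jo), (8, Helix, Xia, 1999, Ivy), (8, Helix, Xia, 2010, Pat), (9, Helix, Jo, 2002, Pat), (9, Helix, Jo, 2019, Lee)}
(Book ⨝ Member) ⋈ Author (natural join on aname): {(16, Omega, Xia, 1989, Jo, rd), (16, Omega, Xia, 1989, Jo, x3), (16, Omega, Xia, 1999, Ivy, rd), (16, Omega, Xia, 1999, Ivy, x3), (16, Omega, Xia, 2010, Pat, rd), (16, Omega, Xia, 2010, Pat, x3), (18, Lyra, Jo, 2002, Pat, hr), (18, Lyra, Jo, 2019, Lee, hr), (19, Echo, Bo, 1997, Sam, ops), (3, Echo, Xia, 1989, Jo, rd), (3, Echo, Xia, 1989, Jo, x3), (3, Echo, Xia, 1999, Ivy, rd), (3, Echo, Xia, 1999, Ivy, x3), (3, Echo, Xia, 2010, Pat, rd), (3, Echo, Xia, 2010, Pat, x3), (33, Vega, Xia, 1989, Jo, rd), (33, Vega, Xia, 1989, Jo, x3), (33, Vega, Xia, 1999, Ivy, rd), (33, Vega, Xia, 1999, Ivy, x3), (33, Vega, Xia, 2010, Pat, rd), (33, Vega, Xia, 2010, Pat, x3), (35, Lyra, Jo, 2002, Pat, hr), (35, Lyra, Jo, 2019, Lee, hr), (39, Zephyr, Jo, 2002, Pat, hr), (39, Zephyr, Jo, 2019, Lee, hr), (8, Helix, Xia, 1989, Jo, rd), (8, Helix, Xia, 1989, Jo, x3), (8, Helix, Xia, 1999, Ivy, rd), (8, Helix, Xia, 1999, Ivy, x3), (8, Helix, Xia, 2010, Pat, rd), (8, Helix, Xia, 2010, Pat, x3), (9, Helix, Jo, 2002, Pat, hr), (9, Helix, Jo, 2019, Lee, hr)}
Apply σ_{aname = Jo}; surviving tuples: {(18, Lyra, Jo, 2002, Pat, hr), (18, Lyra, Jo, 2019, Lee, hr), (35, Lyra, Jo, 2002, Pat, hr), (35, Lyra, Jo, 2019, Lee, hr), (39, Zephyr, Jo, 2002, Pat, hr), (39, Zephyr, Jo, 2019, Lee, hr), (9, Helix, Jo, 2002, Pat, hr), (9, Helix, Jo, 2019, Lee, hr)}
π_{mname, title} gives {(Lee, Helix), (Lee, Lyra), (Lee, Zephyr), (Pat, Helix), (Pat, Lyra), (Pat, Zephyr)} (2 duplicate(s) eliminated).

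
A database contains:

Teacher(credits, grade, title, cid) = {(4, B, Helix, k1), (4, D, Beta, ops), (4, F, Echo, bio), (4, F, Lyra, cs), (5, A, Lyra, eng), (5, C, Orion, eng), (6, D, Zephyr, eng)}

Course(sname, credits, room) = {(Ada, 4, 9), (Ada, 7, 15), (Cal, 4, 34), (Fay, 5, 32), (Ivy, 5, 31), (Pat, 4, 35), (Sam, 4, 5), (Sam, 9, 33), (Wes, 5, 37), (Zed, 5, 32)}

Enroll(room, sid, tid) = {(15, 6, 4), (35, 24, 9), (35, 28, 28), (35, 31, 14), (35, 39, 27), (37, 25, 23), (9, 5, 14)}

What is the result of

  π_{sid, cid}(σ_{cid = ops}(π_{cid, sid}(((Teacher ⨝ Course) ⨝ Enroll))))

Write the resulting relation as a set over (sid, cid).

Joining Teacher and Course on credits yields {(4, B, Helix, k1, Ada, 9), (4, B, Helix, k1, Cal, 34), (4, B, Helix, k1, Pat, 35), (4, B, Helix, k1, Sam, 5), (4, D, Beta, ops, Ada, 9), (4, D, Beta, ops, Cal, 34), (4, D, Beta, ops, Pat, 35), (4, D, Beta, ops, Sam, 5), (4, F, Echo, bio, Ada, 9), (4, F, Echo, bio, Cal, 34), (4, F, Echo, bio, Pat, 35), (4, F, Echo, bio, Sam, 5), (4, F, Lyra, cs, Ada, 9), (4, F, Lyra, cs, Cal, 34), (4, F, Lyra, cs, Pat, 35), (4, F, Lyra, cs, Sam, 5), (5, A, Lyra, eng, Fay, 32), (5, A, Lyra, eng, Ivy, 31), (5, A, Lyra, eng, Wes, 37), (5, A, Lyra, eng, Zed, 32), (5, C, Orion, eng, Fay, 32), (5, C, Orion, eng, Ivy, 31), (5, C, Orion, eng, Wes, 37), (5, C, Orion, eng, Zed, 32)}.
Joining (Teacher ⨝ Course) and Enroll on room yields {(4, B, Helix, k1, Ada, 9, 5, 14), (4, B, Helix, k1, Pat, 35, 24, 9), (4, B, Helix, k1, Pat, 35, 28, 28), (4, B, Helix, k1, Pat, 35, 31, 14), (4, B, Helix, k1, Pat, 35, 39, 27), (4, D, Beta, ops, Ada, 9, 5, 14), (4, D, Beta, ops, Pat, 35, 24, 9), (4, D, Beta, ops, Pat, 35, 28, 28), (4, D, Beta, ops, Pat, 35, 31, 14), (4, D, Beta, ops, Pat, 35, 39, 27), (4, F, Echo, bio, Ada, 9, 5, 14), (4, F, Echo, bio, Pat, 35, 24, 9), (4, F, Echo, bio, Pat, 35, 28, 28), (4, F, Echo, bio, Pat, 35, 31, 14), (4, F, Echo, bio, Pat, 35, 39, 27), (4, F, Lyra, cs, Ada, 9, 5, 14), (4, F, Lyra, cs, Pat, 35, 24, 9), (4, F, Lyra, cs, Pat, 35, 28, 28), (4, F, Lyra, cs, Pat, 35, 31, 14), (4, F, Lyra, cs, Pat, 35, 39, 27), (5, A, Lyra, eng, Wes, 37, 25, 23), (5, C, Orion, eng, Wes, 37, 25, 23)}.
π[cid, sid]: project onto (cid, sid) (1 duplicate(s) eliminated) → {(bio, 24), (bio, 28), (bio, 31), (bio, 39), (bio, 5), (cs, 24), (cs, 28), (cs, 31), (cs, 39), (cs, 5), (eng, 25), (k1, 24), (k1, 28), (k1, 31), (k1, 39), (k1, 5), (ops, 24), (ops, 28), (ops, 31), (ops, 39), (ops, 5)}
σ[cid = ops]: keep tuples satisfying cid = ops → {(ops, 24), (ops, 28), (ops, 31), (ops, 39), (ops, 5)}
π[sid, cid]: project onto (sid, cid) → {(24, ops), (28, ops), (31, ops), (39, ops), (5, ops)}

{(24, ops), (28, ops), (31, ops), (39, ops), (5, ops)}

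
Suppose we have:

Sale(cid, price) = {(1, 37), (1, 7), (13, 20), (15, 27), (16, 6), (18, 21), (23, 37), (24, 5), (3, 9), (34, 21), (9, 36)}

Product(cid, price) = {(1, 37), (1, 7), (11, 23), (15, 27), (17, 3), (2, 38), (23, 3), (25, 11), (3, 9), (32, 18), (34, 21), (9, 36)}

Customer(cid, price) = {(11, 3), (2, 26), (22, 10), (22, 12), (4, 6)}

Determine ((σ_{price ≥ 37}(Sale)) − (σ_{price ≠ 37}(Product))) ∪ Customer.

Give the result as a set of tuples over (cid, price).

{(1, 37), (11, 3), (2, 26), (22, 10), (22, 12), (23, 37), (4, 6)}

σ[price ≥ 37]: keep tuples satisfying price ≥ 37 → {(1, 37), (23, 37)}
σ[price ≠ 37]: keep tuples satisfying price ≠ 37 → {(1, 7), (11, 23), (15, 27), (17, 3), (2, 38), (23, 3), (25, 11), (3, 9), (32, 18), (34, 21), (9, 36)}
Taking the difference: {(1, 37), (23, 37)}
Taking the union: {(1, 37), (11, 3), (2, 26), (22, 10), (22, 12), (23, 37), (4, 6)}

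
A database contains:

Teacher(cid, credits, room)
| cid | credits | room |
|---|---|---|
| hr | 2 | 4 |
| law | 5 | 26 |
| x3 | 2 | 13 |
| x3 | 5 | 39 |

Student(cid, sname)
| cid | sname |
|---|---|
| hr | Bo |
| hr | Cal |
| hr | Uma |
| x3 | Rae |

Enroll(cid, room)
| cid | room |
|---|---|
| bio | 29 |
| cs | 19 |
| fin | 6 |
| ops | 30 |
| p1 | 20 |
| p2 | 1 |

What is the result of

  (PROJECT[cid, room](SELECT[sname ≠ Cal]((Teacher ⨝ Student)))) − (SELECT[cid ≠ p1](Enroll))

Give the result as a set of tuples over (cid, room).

Natural join on cid: {(hr, 2, 4, Bo), (hr, 2, 4, Cal), (hr, 2, 4, Uma), (x3, 2, 13, Rae), (x3, 5, 39, Rae)}
Selection sname ≠ Cal: {(hr, 2, 4, Bo), (hr, 2, 4, Uma), (x3, 2, 13, Rae), (x3, 5, 39, Rae)}
Projecting to cid, room (1 duplicate(s) eliminated): {(hr, 4), (x3, 13), (x3, 39)}
Selection cid ≠ p1: {(bio, 29), (cs, 19), (fin, 6), (ops, 30), (p2, 1)}
Set difference of the two operands is {(hr, 4), (x3, 13), (x3, 39)}.

{(hr, 4), (x3, 13), (x3, 39)}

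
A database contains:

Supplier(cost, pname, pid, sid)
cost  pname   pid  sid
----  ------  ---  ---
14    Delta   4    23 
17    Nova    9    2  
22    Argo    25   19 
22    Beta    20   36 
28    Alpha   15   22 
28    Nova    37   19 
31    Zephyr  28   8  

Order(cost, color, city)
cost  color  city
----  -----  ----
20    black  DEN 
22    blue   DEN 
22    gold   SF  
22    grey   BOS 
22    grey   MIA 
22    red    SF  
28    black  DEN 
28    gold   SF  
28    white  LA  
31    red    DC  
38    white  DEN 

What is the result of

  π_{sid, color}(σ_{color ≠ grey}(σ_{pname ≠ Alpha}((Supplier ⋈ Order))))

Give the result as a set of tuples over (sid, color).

Joining Supplier and Order on cost yields {(22, Argo, 25, 19, blue, DEN), (22, Argo, 25, 19, gold, SF), (22, Argo, 25, 19, grey, BOS), (22, Argo, 25, 19, grey, MIA), (22, Argo, 25, 19, red, SF), (22, Beta, 20, 36, blue, DEN), (22, Beta, 20, 36, gold, SF), (22, Beta, 20, 36, grey, BOS), (22, Beta, 20, 36, grey, MIA), (22, Beta, 20, 36, red, SF), (28, Alpha, 15, 22, black, DEN), (28, Alpha, 15, 22, gold, SF), (28, Alpha, 15, 22, white, LA), (28, Nova, 37, 19, black, DEN), (28, Nova, 37, 19, gold, SF), (28, Nova, 37, 19, white, LA), (31, Zephyr, 28, 8, red, DC)}.
Selection pname ≠ Alpha: {(22, Argo, 25, 19, blue, DEN), (22, Argo, 25, 19, gold, SF), (22, Argo, 25, 19, grey, BOS), (22, Argo, 25, 19, grey, MIA), (22, Argo, 25, 19, red, SF), (22, Beta, 20, 36, blue, DEN), (22, Beta, 20, 36, gold, SF), (22, Beta, 20, 36, grey, BOS), (22, Beta, 20, 36, grey, MIA), (22, Beta, 20, 36, red, SF), (28, Nova, 37, 19, black, DEN), (28, Nova, 37, 19, gold, SF), (28, Nova, 37, 19, white, LA), (31, Zephyr, 28, 8, red, DC)}
Selection color ≠ grey: {(22, Argo, 25, 19, blue, DEN), (22, Argo, 25, 19, gold, SF), (22, Argo, 25, 19, red, SF), (22, Beta, 20, 36, blue, DEN), (22, Beta, 20, 36, gold, SF), (22, Beta, 20, 36, red, SF), (28, Nova, 37, 19, black, DEN), (28, Nova, 37, 19, gold, SF), (28, Nova, 37, 19, white, LA), (31, Zephyr, 28, 8, red, DC)}
π[sid, color]: project onto (sid, color) (1 duplicate(s) eliminated) → {(19, black), (19, blue), (19, gold), (19, red), (19, white), (36, blue), (36, gold), (36, red), (8, red)}

{(19, black), (19, blue), (19, gold), (19, red), (19, white), (36, blue), (36, gold), (36, red), (8, red)}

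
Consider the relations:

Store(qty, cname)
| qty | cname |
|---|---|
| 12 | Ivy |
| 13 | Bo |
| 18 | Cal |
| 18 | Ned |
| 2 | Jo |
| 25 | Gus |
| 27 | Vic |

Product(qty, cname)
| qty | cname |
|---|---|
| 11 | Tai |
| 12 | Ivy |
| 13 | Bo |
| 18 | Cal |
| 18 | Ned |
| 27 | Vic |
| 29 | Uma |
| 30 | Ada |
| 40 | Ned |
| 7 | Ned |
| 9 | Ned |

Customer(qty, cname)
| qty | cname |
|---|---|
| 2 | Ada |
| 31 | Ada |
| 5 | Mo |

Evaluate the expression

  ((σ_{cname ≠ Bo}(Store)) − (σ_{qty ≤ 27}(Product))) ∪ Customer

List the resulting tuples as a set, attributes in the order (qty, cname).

{(2, Ada), (2, Jo), (25, Gus), (31, Ada), (5, Mo)}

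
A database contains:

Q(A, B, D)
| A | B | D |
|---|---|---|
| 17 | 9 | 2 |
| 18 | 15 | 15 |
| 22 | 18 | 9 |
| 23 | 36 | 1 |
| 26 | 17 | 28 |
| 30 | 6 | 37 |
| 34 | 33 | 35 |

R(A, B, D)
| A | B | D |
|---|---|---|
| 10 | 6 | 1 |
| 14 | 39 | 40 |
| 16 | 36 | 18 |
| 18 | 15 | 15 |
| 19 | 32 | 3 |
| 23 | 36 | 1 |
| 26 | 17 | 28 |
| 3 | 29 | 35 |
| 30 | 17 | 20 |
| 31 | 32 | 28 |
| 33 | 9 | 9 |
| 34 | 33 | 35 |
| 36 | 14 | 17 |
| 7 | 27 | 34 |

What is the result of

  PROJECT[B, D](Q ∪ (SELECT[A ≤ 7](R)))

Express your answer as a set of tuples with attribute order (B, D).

σ[A ≤ 7]: keep tuples satisfying A ≤ 7 → {(3, 29, 35), (7, 27, 34)}
Union: {(17, 9, 2), (18, 15, 15), (22, 18, 9), (23, 36, 1), (26, 17, 28), (30, 6, 37), (34, 33, 35)} with {(3, 29, 35), (7, 27, 34)} → {(17, 9, 2), (18, 15, 15), (22, 18, 9), (23, 36, 1), (26, 17, 28), (3, 29, 35), (30, 6, 37), (34, 33, 35), (7, 27, 34)}
Keep only column(s) B, D: {(15, 15), (17, 28), (18, 9), (27, 34), (29, 35), (33, 35), (36, 1), (6, 37), (9, 2)}

{(15, 15), (17, 28), (18, 9), (27, 34), (29, 35), (33, 35), (36, 1), (6, 37), (9, 2)}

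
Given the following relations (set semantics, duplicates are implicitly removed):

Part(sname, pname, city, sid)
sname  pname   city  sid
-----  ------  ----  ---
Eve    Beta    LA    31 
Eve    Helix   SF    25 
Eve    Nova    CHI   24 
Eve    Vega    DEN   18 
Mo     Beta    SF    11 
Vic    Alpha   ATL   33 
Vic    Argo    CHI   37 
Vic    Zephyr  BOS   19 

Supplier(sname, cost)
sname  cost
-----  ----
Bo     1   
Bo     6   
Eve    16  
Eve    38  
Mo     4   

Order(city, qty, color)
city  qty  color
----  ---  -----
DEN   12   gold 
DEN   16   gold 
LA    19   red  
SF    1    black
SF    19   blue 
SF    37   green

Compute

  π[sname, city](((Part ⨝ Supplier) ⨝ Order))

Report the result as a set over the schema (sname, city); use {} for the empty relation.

{(Eve, DEN), (Eve, LA), (Eve, SF), (Mo, SF)}

Natural join on sname: {(Eve, Beta, LA, 31, 16), (Eve, Beta, LA, 31, 38), (Eve, Helix, SF, 25, 16), (Eve, Helix, SF, 25, 38), (Eve, Nova, CHI, 24, 16), (Eve, Nova, CHI, 24, 38), (Eve, Vega, DEN, 18, 16), (Eve, Vega, DEN, 18, 38), (Mo, Beta, SF, 11, 4)}
Natural join on city: {(Eve, Beta, LA, 31, 16, 19, red), (Eve, Beta, LA, 31, 38, 19, red), (Eve, Helix, SF, 25, 16, 1, black), (Eve, Helix, SF, 25, 16, 19, blue), (Eve, Helix, SF, 25, 16, 37, green), (Eve, Helix, SF, 25, 38, 1, black), (Eve, Helix, SF, 25, 38, 19, blue), (Eve, Helix, SF, 25, 38, 37, green), (Eve, Vega, DEN, 18, 16, 12, gold), (Eve, Vega, DEN, 18, 16, 16, gold), (Eve, Vega, DEN, 18, 38, 12, gold), (Eve, Vega, DEN, 18, 38, 16, gold), (Mo, Beta, SF, 11, 4, 1, black), (Mo, Beta, SF, 11, 4, 19, blue), (Mo, Beta, SF, 11, 4, 37, green)}
π[sname, city]: project onto (sname, city) (11 duplicate(s) eliminated) → {(Eve, DEN), (Eve, LA), (Eve, SF), (Mo, SF)}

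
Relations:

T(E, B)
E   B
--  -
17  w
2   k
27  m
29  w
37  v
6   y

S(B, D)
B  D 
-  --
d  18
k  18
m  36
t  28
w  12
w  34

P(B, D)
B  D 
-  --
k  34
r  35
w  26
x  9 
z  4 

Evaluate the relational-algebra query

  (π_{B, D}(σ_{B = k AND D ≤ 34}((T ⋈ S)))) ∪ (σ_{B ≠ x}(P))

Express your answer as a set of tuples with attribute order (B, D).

Joining T and S on B yields {(17, w, 12), (17, w, 34), (2, k, 18), (27, m, 36), (29, w, 12), (29, w, 34)}.
Selection B = k AND D ≤ 34: {(2, k, 18)}
π[B, D]: project onto (B, D) → {(k, 18)}
Selection B ≠ x: {(k, 34), (r, 35), (w, 26), (z, 4)}
Union: {(k, 18)} with {(k, 34), (r, 35), (w, 26), (z, 4)} → {(k, 18), (k, 34), (r, 35), (w, 26), (z, 4)}

{(k, 18), (k, 34), (r, 35), (w, 26), (z, 4)}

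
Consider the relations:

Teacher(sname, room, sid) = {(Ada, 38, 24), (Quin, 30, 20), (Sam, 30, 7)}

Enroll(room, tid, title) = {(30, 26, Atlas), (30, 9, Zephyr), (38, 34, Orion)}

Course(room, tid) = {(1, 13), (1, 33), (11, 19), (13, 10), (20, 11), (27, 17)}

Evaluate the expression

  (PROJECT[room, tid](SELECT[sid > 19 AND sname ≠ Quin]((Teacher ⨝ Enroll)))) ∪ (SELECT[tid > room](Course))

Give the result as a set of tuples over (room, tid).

Natural join on room: {(Ada, 38, 24, 34, Orion), (Quin, 30, 20, 26, Atlas), (Quin, 30, 20, 9, Zephyr), (Sam, 30, 7, 26, Atlas), (Sam, 30, 7, 9, Zephyr)}
Apply σ_{sid > 19 AND sname ≠ Quin}; surviving tuples: {(Ada, 38, 24, 34, Orion)}
π[room, tid]: project onto (room, tid) → {(38, 34)}
Apply σ_{tid > room}; surviving tuples: {(1, 13), (1, 33), (11, 19)}
Taking the union: {(1, 13), (1, 33), (11, 19), (38, 34)}

{(1, 13), (1, 33), (11, 19), (38, 34)}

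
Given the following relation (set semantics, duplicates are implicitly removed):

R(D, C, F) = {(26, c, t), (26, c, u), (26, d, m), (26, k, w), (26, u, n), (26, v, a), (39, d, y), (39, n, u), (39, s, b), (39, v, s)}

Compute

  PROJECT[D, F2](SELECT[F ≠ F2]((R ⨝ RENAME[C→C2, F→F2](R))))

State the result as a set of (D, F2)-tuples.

{(26, a), (26, m), (26, n), (26, t), (26, u), (26, w), (39, b), (39, s), (39, u), (39, y)}

ρ[C→C2, F→F2]: schema becomes (D, C2, F2); tuples unchanged.
Natural join on D: {(26, c, t, c, t), (26, c, t, c, u), (26, c, t, d, m), (26, c, t, k, w), (26, c, t, u, n), (26, c, t, v, a), (26, c, u, c, t), (26, c, u, c, u), (26, c, u, d, m), (26, c, u, k, w), (26, c, u, u, n), (26, c, u, v, a), (26, d, m, c, t), (26, d, m, c, u), (26, d, m, d, m), (26, d, m, k, w), (26, d, m, u, n), (26, d, m, v, a), (26, k, w, c, t), (26, k, w, c, u), (26, k, w, d, m), (26, k, w, k, w), (26, k, w, u, n), (26, k, w, v, a), (26, u, n, c, t), (26, u, n, c, u), (26, u, n, d, m), (26, u, n, k, w), (26, u, n, u, n), (26, u, n, v, a), (26, v, a, c, t), (26, v, a, c, u), (26, v, a, d, m), (26, v, a, k, w), (26, v, a, u, n), (26, v, a, v, a), (39, d, y, d, y), (39, d, y, n, u), (39, d, y, s, b), (39, d, y, v, s), (39, n, u, d, y), (39, n, u, n, u), (39, n, u, s, b), (39, n, u, v, s), (39, s, b, d, y), (39, s, b, n, u), (39, s, b, s, b), (39, s, b, v, s), (39, v, s, d, y), (39, v, s, n, u), (39, v, s, s, b), (39, v, s, v, s)}
Filtering on F ≠ F2 leaves {(26, c, t, c, u), (26, c, t, d, m), (26, c, t, k, w), (26, c, t, u, n), (26, c, t, v, a), (26, c, u, c, t), (26, c, u, d, m), (26, c, u, k, w), (26, c, u, u, n), (26, c, u, v, a), (26, d, m, c, t), (26, d, m, c, u), (26, d, m, k, w), (26, d, m, u, n), (26, d, m, v, a), (26, k, w, c, t), (26, k, w, c, u), (26, k, w, d, m), (26, k, w, u, n), (26, k, w, v, a), (26, u, n, c, t), (26, u, n, c, u), (26, u, n, d, m), (26, u, n, k, w), (26, u, n, v, a), (26, v, a, c, t), (26, v, a, c, u), (26, v, a, d, m), (26, v, a, k, w), (26, v, a, u, n), (39, d, y, n, u), (39, d, y, s, b), (39, d, y, v, s), (39, n, u, d, y), (39, n, u, s, b), (39, n, u, v, s), (39, s, b, d, y), (39, s, b, n, u), (39, s, b, v, s), (39, v, s, d, y), (39, v, s, n, u), (39, v, s, s, b)}.
Keep only column(s) D, F2 (32 duplicate(s) eliminated): {(26, a), (26, m), (26, n), (26, t), (26, u), (26, w), (39, b), (39, s), (39, u), (39, y)}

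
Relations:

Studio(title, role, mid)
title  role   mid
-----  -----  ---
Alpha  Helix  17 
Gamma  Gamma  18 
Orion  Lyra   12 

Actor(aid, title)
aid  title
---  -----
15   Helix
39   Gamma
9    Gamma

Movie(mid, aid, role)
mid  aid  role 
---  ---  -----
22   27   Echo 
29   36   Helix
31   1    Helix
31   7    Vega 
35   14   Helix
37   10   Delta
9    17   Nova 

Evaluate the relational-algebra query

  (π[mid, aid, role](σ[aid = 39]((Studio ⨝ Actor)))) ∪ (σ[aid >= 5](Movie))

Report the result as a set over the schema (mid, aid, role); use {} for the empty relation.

Joining Studio and Actor on title yields {(Gamma, Gamma, 18, 39), (Gamma, Gamma, 18, 9)}.
Selection aid = 39: {(Gamma, Gamma, 18, 39)}
π_{mid, aid, role} gives {(18, 39, Gamma)}.
Selection aid >= 5: {(22, 27, Echo), (29, 36, Helix), (31, 7, Vega), (35, 14, Helix), (37, 10, Delta), (9, 17, Nova)}
Union: {(18, 39, Gamma)} with {(22, 27, Echo), (29, 36, Helix), (31, 7, Vega), (35, 14, Helix), (37, 10, Delta), (9, 17, Nova)} → {(18, 39, Gamma), (22, 27, Echo), (29, 36, Helix), (31, 7, Vega), (35, 14, Helix), (37, 10, Delta), (9, 17, Nova)}

{(18, 39, Gamma), (22, 27, Echo), (29, 36, Helix), (31, 7, Vega), (35, 14, Helix), (37, 10, Delta), (9, 17, Nova)}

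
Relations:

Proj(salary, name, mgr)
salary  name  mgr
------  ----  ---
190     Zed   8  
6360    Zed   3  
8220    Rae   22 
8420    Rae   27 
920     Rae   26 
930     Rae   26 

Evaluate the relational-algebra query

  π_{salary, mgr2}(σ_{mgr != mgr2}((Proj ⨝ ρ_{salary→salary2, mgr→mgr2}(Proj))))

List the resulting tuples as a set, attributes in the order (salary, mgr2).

ρ[salary→salary2, mgr→mgr2]: schema becomes (salary2, name, mgr2); tuples unchanged.
Joining Proj and ρ_{salary→salary2, mgr→mgr2}(Proj) on name yields {(190, Zed, 8, 190, 8), (190, Zed, 8, 6360, 3), (6360, Zed, 3, 190, 8), (6360, Zed, 3, 6360, 3), (8220, Rae, 22, 8220, 22), (8220, Rae, 22, 8420, 27), (8220, Rae, 22, 920, 26), (8220, Rae, 22, 930, 26), (8420, Rae, 27, 8220, 22), (8420, Rae, 27, 8420, 27), (8420, Rae, 27, 920, 26), (8420, Rae, 27, 930, 26), (920, Rae, 26, 8220, 22), (920, Rae, 26, 8420, 27), (920, Rae, 26, 920, 26), (920, Rae, 26, 930, 26), (930, Rae, 26, 8220, 22), (930, Rae, 26, 8420, 27), (930, Rae, 26, 920, 26), (930, Rae, 26, 930, 26)}.
σ[mgr != mgr2]: keep tuples satisfying mgr != mgr2 → {(190, Zed, 8, 6360, 3), (6360, Zed, 3, 190, 8), (8220, Rae, 22, 8420, 27), (8220, Rae, 22, 920, 26), (8220, Rae, 22, 930, 26), (8420, Rae, 27, 8220, 22), (8420, Rae, 27, 920, 26), (8420, Rae, 27, 930, 26), (920, Rae, 26, 8220, 22), (920, Rae, 26, 8420, 27), (930, Rae, 26, 8220, 22), (930, Rae, 26, 8420, 27)}
π_{salary, mgr2} gives {(190, 3), (6360, 8), (8220, 26), (8220, 27), (8420, 22), (8420, 26), (920, 22), (920, 27), (930, 22), (930, 27)} (2 duplicate(s) eliminated).

{(190, 3), (6360, 8), (8220, 26), (8220, 27), (8420, 22), (8420, 26), (920, 22), (920, 27), (930, 22), (930, 27)}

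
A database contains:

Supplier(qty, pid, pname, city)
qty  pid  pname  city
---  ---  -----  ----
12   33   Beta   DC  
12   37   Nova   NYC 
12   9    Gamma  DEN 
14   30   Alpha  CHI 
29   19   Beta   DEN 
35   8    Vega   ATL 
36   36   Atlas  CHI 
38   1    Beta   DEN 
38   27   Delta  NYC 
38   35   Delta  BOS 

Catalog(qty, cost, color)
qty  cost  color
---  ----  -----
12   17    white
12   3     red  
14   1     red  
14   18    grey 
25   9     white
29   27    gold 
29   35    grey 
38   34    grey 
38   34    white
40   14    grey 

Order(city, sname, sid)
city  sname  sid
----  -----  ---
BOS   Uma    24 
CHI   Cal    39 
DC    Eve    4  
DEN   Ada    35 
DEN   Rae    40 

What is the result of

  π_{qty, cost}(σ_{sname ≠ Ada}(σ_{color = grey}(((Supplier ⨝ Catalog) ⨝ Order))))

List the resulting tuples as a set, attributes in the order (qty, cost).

{(14, 18), (29, 35), (38, 34)}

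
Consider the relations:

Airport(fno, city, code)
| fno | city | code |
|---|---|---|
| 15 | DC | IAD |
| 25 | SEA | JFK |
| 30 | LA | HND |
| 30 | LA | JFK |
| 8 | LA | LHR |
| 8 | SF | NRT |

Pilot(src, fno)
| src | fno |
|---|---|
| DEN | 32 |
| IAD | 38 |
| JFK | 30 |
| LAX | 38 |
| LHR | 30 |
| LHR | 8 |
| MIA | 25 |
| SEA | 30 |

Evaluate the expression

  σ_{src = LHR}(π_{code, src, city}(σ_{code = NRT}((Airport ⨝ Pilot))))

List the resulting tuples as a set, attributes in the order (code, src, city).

Natural join on fno: {(25, SEA, JFK, MIA), (30, LA, HND, JFK), (30, LA, HND, LHR), (30, LA, HND, SEA), (30, LA, JFK, JFK), (30, LA, JFK, LHR), (30, LA, JFK, SEA), (8, LA, LHR, LHR), (8, SF, NRT, LHR)}
σ[code = NRT]: keep tuples satisfying code = NRT → {(8, SF, NRT, LHR)}
Projecting to code, src, city: {(NRT, LHR, SF)}
σ[src = LHR]: keep tuples satisfying src = LHR → {(NRT, LHR, SF)}

{(NRT, LHR, SF)}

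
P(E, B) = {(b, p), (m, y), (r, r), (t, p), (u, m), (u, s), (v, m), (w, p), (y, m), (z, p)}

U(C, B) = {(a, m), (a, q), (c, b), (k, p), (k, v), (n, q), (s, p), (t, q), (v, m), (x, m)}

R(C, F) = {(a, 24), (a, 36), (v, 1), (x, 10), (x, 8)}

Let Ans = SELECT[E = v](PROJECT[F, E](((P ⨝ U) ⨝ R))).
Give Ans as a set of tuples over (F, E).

{(1, v), (10, v), (24, v), (36, v), (8, v)}

P ⋈ U (natural join on B): {(b, p, k), (b, p, s), (t, p, k), (t, p, s), (u, m, a), (u, m, v), (u, m, x), (v, m, a), (v, m, v), (v, m, x), (w, p, k), (w, p, s), (y, m, a), (y, m, v), (y, m, x), (z, p, k), (z, p, s)}
(P ⨝ U) ⋈ R (natural join on C): {(u, m, a, 24), (u, m, a, 36), (u, m, v, 1), (u, m, x, 10), (u, m, x, 8), (v, m, a, 24), (v, m, a, 36), (v, m, v, 1), (v, m, x, 10), (v, m, x, 8), (y, m, a, 24), (y, m, a, 36), (y, m, v, 1), (y, m, x, 10), (y, m, x, 8)}
π_{F, E} gives {(1, u), (1, v), (1, y), (10, u), (10, v), (10, y), (24, u), (24, v), (24, y), (36, u), (36, v), (36, y), (8, u), (8, v), (8, y)}.
σ[E = v]: keep tuples satisfying E = v → {(1, v), (10, v), (24, v), (36, v), (8, v)}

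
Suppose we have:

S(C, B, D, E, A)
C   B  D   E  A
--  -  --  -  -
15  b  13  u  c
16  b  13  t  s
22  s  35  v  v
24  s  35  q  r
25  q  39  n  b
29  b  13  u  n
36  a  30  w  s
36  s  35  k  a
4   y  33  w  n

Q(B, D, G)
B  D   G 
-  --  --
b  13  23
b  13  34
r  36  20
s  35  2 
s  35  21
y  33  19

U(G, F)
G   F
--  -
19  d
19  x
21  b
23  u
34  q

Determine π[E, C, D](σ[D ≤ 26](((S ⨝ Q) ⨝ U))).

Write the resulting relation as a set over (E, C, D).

Joining S and Q on B, D yields {(15, b, 13, u, c, 23), (15, b, 13, u, c, 34), (16, b, 13, t, s, 23), (16, b, 13, t, s, 34), (22, s, 35, v, v, 2), (22, s, 35, v, v, 21), (24, s, 35, q, r, 2), (24, s, 35, q, r, 21), (29, b, 13, u, n, 23), (29, b, 13, u, n, 34), (36, s, 35, k, a, 2), (36, s, 35, k, a, 21), (4, y, 33, w, n, 19)}.
Joining (S ⨝ Q) and U on G yields {(15, b, 13, u, c, 23, u), (15, b, 13, u, c, 34, q), (16, b, 13, t, s, 23, u), (16, b, 13, t, s, 34, q), (22, s, 35, v, v, 21, b), (24, s, 35, q, r, 21, b), (29, b, 13, u, n, 23, u), (29, b, 13, u, n, 34, q), (36, s, 35, k, a, 21, b), (4, y, 33, w, n, 19, d), (4, y, 33, w, n, 19, x)}.
Filtering on D ≤ 26 leaves {(15, b, 13, u, c, 23, u), (15, b, 13, u, c, 34, q), (16, b, 13, t, s, 23, u), (16, b, 13, t, s, 34, q), (29, b, 13, u, n, 23, u), (29, b, 13, u, n, 34, q)}.
Projecting to E, C, D (3 duplicate(s) eliminated): {(t, 16, 13), (u, 15, 13), (u, 29, 13)}

{(t, 16, 13), (u, 15, 13), (u, 29, 13)}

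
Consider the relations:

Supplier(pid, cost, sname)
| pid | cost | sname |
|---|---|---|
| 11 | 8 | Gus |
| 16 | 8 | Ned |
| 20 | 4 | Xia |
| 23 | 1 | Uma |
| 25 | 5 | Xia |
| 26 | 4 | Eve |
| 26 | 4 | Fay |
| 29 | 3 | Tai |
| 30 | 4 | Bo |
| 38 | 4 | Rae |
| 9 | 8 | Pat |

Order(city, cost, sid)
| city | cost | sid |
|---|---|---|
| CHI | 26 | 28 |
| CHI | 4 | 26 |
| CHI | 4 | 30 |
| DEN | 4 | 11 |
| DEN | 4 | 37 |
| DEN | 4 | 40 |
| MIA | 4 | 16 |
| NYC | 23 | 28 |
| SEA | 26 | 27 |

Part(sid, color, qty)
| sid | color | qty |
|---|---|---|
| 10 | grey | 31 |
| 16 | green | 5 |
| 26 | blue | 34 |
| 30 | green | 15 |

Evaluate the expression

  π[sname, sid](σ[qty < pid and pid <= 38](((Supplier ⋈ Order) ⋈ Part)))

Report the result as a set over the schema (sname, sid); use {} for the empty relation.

Natural join on cost: {(20, 4, Xia, CHI, 26), (20, 4, Xia, CHI, 30), (20, 4, Xia, DEN, 11), (20, 4, Xia, DEN, 37), (20, 4, Xia, DEN, 40), (20, 4, Xia, MIA, 16), (26, 4, Eve, CHI, 26), (26, 4, Eve, CHI, 30), (26, 4, Eve, DEN, 11), (26, 4, Eve, DEN, 37), (26, 4, Eve, DEN, 40), (26, 4, Eve, MIA, 16), (26, 4, Fay, CHI, 26), (26, 4, Fay, CHI, 30), (26, 4, Fay, DEN, 11), (26, 4, Fay, DEN, 37), (26, 4, Fay, DEN, 40), (26, 4, Fay, MIA, 16), (30, 4, Bo, CHI, 26), (30, 4, Bo, CHI, 30), (30, 4, Bo, DEN, 11), (30, 4, Bo, DEN, 37), (30, 4, Bo, DEN, 40), (30, 4, Bo, MIA, 16), (38, 4, Rae, CHI, 26), (38, 4, Rae, CHI, 30), (38, 4, Rae, DEN, 11), (38, 4, Rae, DEN, 37), (38, 4, Rae, DEN, 40), (38, 4, Rae, MIA, 16)}
Natural join on sid: {(20, 4, Xia, CHI, 26, blue, 34), (20, 4, Xia, CHI, 30, green, 15), (20, 4, Xia, MIA, 16, green, 5), (26, 4, Eve, CHI, 26, blue, 34), (26, 4, Eve, CHI, 30, green, 15), (26, 4, Eve, MIA, 16, green, 5), (26, 4, Fay, CHI, 26, blue, 34), (26, 4, Fay, CHI, 30, green, 15), (26, 4, Fay, MIA, 16, green, 5), (30, 4, Bo, CHI, 26, blue, 34), (30, 4, Bo, CHI, 30, green, 15), (30, 4, Bo, MIA, 16, green, 5), (38, 4, Rae, CHI, 26, blue, 34), (38, 4, Rae, CHI, 30, green, 15), (38, 4, Rae, MIA, 16, green, 5)}
Selection qty < pid and pid <= 38: {(20, 4, Xia, CHI, 30, green, 15), (20, 4, Xia, MIA, 16, green, 5), (26, 4, Eve, CHI, 30, green, 15), (26, 4, Eve, MIA, 16, green, 5), (26, 4, Fay, CHI, 30, green, 15), (26, 4, Fay, MIA, 16, green, 5), (30, 4, Bo, CHI, 30, green, 15), (30, 4, Bo, MIA, 16, green, 5), (38, 4, Rae, CHI, 26, blue, 34), (38, 4, Rae, CHI, 30, green, 15), (38, 4, Rae, MIA, 16, green, 5)}
Keep only column(s) sname, sid: {(Bo, 16), (Bo, 30), (Eve, 16), (Eve, 30), (Fay, 16), (Fay, 30), (Rae, 16), (Rae, 26), (Rae, 30), (Xia, 16), (Xia, 30)}

{(Bo, 16), (Bo, 30), (Eve, 16), (Eve, 30), (Fay, 16), (Fay, 30), (Rae, 16), (Rae, 26), (Rae, 30), (Xia, 16), (Xia, 30)}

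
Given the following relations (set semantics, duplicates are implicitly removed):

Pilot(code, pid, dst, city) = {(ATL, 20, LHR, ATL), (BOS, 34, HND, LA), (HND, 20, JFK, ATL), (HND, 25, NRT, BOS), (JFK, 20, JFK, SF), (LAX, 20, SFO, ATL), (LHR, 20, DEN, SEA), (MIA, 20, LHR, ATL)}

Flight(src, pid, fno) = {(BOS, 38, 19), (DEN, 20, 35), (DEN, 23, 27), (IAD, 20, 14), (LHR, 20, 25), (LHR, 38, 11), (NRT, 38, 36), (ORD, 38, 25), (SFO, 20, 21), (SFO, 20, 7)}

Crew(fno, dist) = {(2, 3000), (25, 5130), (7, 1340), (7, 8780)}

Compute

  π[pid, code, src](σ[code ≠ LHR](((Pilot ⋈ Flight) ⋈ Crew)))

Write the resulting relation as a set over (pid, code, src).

Natural join on pid: {(ATL, 20, LHR, ATL, DEN, 35), (ATL, 20, LHR, ATL, IAD, 14), (ATL, 20, LHR, ATL, LHR, 25), (ATL, 20, LHR, ATL, SFO, 21), (ATL, 20, LHR, ATL, SFO, 7), (HND, 20, JFK, ATL, DEN, 35), (HND, 20, JFK, ATL, IAD, 14), (HND, 20, JFK, ATL, LHR, 25), (HND, 20, JFK, ATL, SFO, 21), (HND, 20, JFK, ATL, SFO, 7), (JFK, 20, JFK, SF, DEN, 35), (JFK, 20, JFK, SF, IAD, 14), (JFK, 20, JFK, SF, LHR, 25), (JFK, 20, JFK, SF, SFO, 21), (JFK, 20, JFK, SF, SFO, 7), (LAX, 20, SFO, ATL, DEN, 35), (LAX, 20, SFO, ATL, IAD, 14), (LAX, 20, SFO, ATL, LHR, 25), (LAX, 20, SFO, ATL, SFO, 21), (LAX, 20, SFO, ATL, SFO, 7), (LHR, 20, DEN, SEA, DEN, 35), (LHR, 20, DEN, SEA, IAD, 14), (LHR, 20, DEN, SEA, LHR, 25), (LHR, 20, DEN, SEA, SFO, 21), (LHR, 20, DEN, SEA, SFO, 7), (MIA, 20, LHR, ATL, DEN, 35), (MIA, 20, LHR, ATL, IAD, 14), (MIA, 20, LHR, ATL, LHR, 25), (MIA, 20, LHR, ATL, SFO, 21), (MIA, 20, LHR, ATL, SFO, 7)}
Natural join on fno: {(ATL, 20, LHR, ATL, LHR, 25, 5130), (ATL, 20, LHR, ATL, SFO, 7, 1340), (ATL, 20, LHR, ATL, SFO, 7, 8780), (HND, 20, JFK, ATL, LHR, 25, 5130), (HND, 20, JFK, ATL, SFO, 7, 1340), (HND, 20, JFK, ATL, SFO, 7, 8780), (JFK, 20, JFK, SF, LHR, 25, 5130), (JFK, 20, JFK, SF, SFO, 7, 1340), (JFK, 20, JFK, SF, SFO, 7, 8780), (LAX, 20, SFO, ATL, LHR, 25, 5130), (LAX, 20, SFO, ATL, SFO, 7, 1340), (LAX, 20, SFO, ATL, SFO, 7, 8780), (LHR, 20, DEN, SEA, LHR, 25, 5130), (LHR, 20, DEN, SEA, SFO, 7, 1340), (LHR, 20, DEN, SEA, SFO, 7, 8780), (MIA, 20, LHR, ATL, LHR, 25, 5130), (MIA, 20, LHR, ATL, SFO, 7, 1340), (MIA, 20, LHR, ATL, SFO, 7, 8780)}
Filtering on code ≠ LHR leaves {(ATL, 20, LHR, ATL, LHR, 25, 5130), (ATL, 20, LHR, ATL, SFO, 7, 1340), (ATL, 20, LHR, ATL, SFO, 7, 8780), (HND, 20, JFK, ATL, LHR, 25, 5130), (HND, 20, JFK, ATL, SFO, 7, 1340), (HND, 20, JFK, ATL, SFO, 7, 8780), (JFK, 20, JFK, SF, LHR, 25, 5130), (JFK, 20, JFK, SF, SFO, 7, 1340), (JFK, 20, JFK, SF, SFO, 7, 8780), (LAX, 20, SFO, ATL, LHR, 25, 5130), (LAX, 20, SFO, ATL, SFO, 7, 1340), (LAX, 20, SFO, ATL, SFO, 7, 8780), (MIA, 20, LHR, ATL, LHR, 25, 5130), (MIA, 20, LHR, ATL, SFO, 7, 1340), (MIA, 20, LHR, ATL, SFO, 7, 8780)}.
π_{pid, code, src} gives {(20, ATL, LHR), (20, ATL, SFO), (20, HND, LHR), (20, HND, SFO), (20, JFK, LHR), (20, JFK, SFO), (20, LAX, LHR), (20, LAX, SFO), (20, MIA, LHR), (20, MIA, SFO)} (5 duplicate(s) eliminated).

{(20, ATL, LHR), (20, ATL, SFO), (20, HND, LHR), (20, HND, SFO), (20, JFK, LHR), (20, JFK, SFO), (20, LAX, LHR), (20, LAX, SFO), (20, MIA, LHR), (20, MIA, SFO)}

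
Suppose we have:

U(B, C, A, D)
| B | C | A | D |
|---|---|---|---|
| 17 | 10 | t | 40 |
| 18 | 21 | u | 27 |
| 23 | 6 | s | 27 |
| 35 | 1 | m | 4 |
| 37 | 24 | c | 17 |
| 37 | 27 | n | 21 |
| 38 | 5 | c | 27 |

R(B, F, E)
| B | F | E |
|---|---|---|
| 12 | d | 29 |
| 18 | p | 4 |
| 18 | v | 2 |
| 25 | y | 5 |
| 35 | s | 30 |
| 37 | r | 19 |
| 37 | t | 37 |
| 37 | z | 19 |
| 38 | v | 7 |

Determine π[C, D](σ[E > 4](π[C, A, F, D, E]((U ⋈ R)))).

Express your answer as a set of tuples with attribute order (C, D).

{(1, 4), (24, 17), (27, 21), (5, 27)}

Joining U and R on B yields {(18, 21, u, 27, p, 4), (18, 21, u, 27, v, 2), (35, 1, m, 4, s, 30), (37, 24, c, 17, r, 19), (37, 24, c, 17, t, 37), (37, 24, c, 17, z, 19), (37, 27, n, 21, r, 19), (37, 27, n, 21, t, 37), (37, 27, n, 21, z, 19), (38, 5, c, 27, v, 7)}.
π_{C, A, F, D, E} gives {(1, m, s, 4, 30), (21, u, p, 27, 4), (21, u, v, 27, 2), (24, c, r, 17, 19), (24, c, t, 17, 37), (24, c, z, 17, 19), (27, n, r, 21, 19), (27, n, t, 21, 37), (27, n, z, 21, 19), (5, c, v, 27, 7)}.
Selection E > 4: {(1, m, s, 4, 30), (24, c, r, 17, 19), (24, c, t, 17, 37), (24, c, z, 17, 19), (27, n, r, 21, 19), (27, n, t, 21, 37), (27, n, z, 21, 19), (5, c, v, 27, 7)}
π_{C, D} gives {(1, 4), (24, 17), (27, 21), (5, 27)} (4 duplicate(s) eliminated).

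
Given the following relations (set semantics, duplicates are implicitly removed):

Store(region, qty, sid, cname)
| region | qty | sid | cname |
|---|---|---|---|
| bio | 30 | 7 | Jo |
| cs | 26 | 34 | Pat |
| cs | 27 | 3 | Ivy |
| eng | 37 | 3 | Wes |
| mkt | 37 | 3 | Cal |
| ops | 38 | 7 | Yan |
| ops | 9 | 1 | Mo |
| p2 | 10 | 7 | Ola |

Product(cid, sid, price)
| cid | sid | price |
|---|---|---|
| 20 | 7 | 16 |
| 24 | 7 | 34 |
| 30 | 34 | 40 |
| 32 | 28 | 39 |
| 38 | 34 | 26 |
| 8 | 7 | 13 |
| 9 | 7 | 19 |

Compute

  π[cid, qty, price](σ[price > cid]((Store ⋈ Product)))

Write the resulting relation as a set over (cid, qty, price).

Natural join on sid: {(bio, 30, 7, Jo, 20, 16), (bio, 30, 7, Jo, 24, 34), (bio, 30, 7, Jo, 8, 13), (bio, 30, 7, Jo, 9, 19), (cs, 26, 34, Pat, 30, 40), (cs, 26, 34, Pat, 38, 26), (ops, 38, 7, Yan, 20, 16), (ops, 38, 7, Yan, 24, 34), (ops, 38, 7, Yan, 8, 13), (ops, 38, 7, Yan, 9, 19), (p2, 10, 7, Ola, 20, 16), (p2, 10, 7, Ola, 24, 34), (p2, 10, 7, Ola, 8, 13), (p2, 10, 7, Ola, 9, 19)}
Apply σ_{price > cid}; surviving tuples: {(bio, 30, 7, Jo, 24, 34), (bio, 30, 7, Jo, 8, 13), (bio, 30, 7, Jo, 9, 19), (cs, 26, 34, Pat, 30, 40), (ops, 38, 7, Yan, 24, 34), (ops, 38, 7, Yan, 8, 13), (ops, 38, 7, Yan, 9, 19), (p2, 10, 7, Ola, 24, 34), (p2, 10, 7, Ola, 8, 13), (p2, 10, 7, Ola, 9, 19)}
Keep only column(s) cid, qty, price: {(24, 10, 34), (24, 30, 34), (24, 38, 34), (30, 26, 40), (8, 10, 13), (8, 30, 13), (8, 38, 13), (9, 10, 19), (9, 30, 19), (9, 38, 19)}

{(24, 10, 34), (24, 30, 34), (24, 38, 34), (30, 26, 40), (8, 10, 13), (8, 30, 13), (8, 38, 13), (9, 10, 19), (9, 30, 19), (9, 38, 19)}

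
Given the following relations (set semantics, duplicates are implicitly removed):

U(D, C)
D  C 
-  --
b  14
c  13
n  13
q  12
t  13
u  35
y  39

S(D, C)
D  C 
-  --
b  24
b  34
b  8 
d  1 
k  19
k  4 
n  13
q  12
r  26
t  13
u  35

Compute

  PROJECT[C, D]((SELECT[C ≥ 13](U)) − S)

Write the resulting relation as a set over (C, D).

σ[C ≥ 13]: keep tuples satisfying C ≥ 13 → {(b, 14), (c, 13), (n, 13), (t, 13), (u, 35), (y, 39)}
Difference: {(b, 14), (c, 13), (n, 13), (t, 13), (u, 35), (y, 39)} with {(b, 24), (b, 34), (b, 8), (d, 1), (k, 19), (k, 4), (n, 13), (q, 12), (r, 26), (t, 13), (u, 35)} → {(b, 14), (c, 13), (y, 39)}
π[C, D]: project onto (C, D) → {(13, c), (14, b), (39, y)}

{(13, c), (14, b), (39, y)}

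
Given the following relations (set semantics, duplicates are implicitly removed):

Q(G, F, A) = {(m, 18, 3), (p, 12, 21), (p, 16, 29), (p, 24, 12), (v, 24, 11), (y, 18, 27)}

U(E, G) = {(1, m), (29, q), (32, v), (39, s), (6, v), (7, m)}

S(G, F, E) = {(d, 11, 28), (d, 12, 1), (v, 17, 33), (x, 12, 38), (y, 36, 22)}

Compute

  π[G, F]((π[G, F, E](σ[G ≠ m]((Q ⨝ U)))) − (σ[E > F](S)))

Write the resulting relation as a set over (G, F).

{(v, 24)}

Joining Q and U on G yields {(m, 18, 3, 1), (m, 18, 3, 7), (v, 24, 11, 32), (v, 24, 11, 6)}.
Filtering on G ≠ m leaves {(v, 24, 11, 32), (v, 24, 11, 6)}.
π_{G, F, E} gives {(v, 24, 32), (v, 24, 6)}.
Filtering on E > F leaves {(d, 11, 28), (v, 17, 33), (x, 12, 38)}.
Taking the difference: {(v, 24, 32), (v, 24, 6)}
π_{G, F} gives {(v, 24)} (1 duplicate(s) eliminated).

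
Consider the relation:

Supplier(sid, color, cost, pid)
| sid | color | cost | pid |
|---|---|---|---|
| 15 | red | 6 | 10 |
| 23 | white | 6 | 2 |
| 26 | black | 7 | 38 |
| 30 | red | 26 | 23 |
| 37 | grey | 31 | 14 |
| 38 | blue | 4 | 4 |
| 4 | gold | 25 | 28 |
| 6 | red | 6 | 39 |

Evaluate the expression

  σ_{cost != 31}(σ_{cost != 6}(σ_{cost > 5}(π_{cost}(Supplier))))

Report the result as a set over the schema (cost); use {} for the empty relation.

π_{cost} gives {25, 26, 31, 4, 6, 7} (2 duplicate(s) eliminated).
Apply σ_{cost > 5}; surviving tuples: {25, 26, 31, 6, 7}
Apply σ_{cost != 6}; surviving tuples: {25, 26, 31, 7}
Apply σ_{cost != 31}; surviving tuples: {25, 26, 7}

{25, 26, 7}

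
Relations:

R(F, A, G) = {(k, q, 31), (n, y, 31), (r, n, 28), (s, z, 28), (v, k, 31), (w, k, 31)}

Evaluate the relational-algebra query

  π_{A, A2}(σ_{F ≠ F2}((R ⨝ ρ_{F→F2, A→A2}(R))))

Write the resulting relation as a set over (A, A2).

{(k, k), (k, q), (k, y), (n, z), (q, k), (q, y), (y, k), (y, q), (z, n)}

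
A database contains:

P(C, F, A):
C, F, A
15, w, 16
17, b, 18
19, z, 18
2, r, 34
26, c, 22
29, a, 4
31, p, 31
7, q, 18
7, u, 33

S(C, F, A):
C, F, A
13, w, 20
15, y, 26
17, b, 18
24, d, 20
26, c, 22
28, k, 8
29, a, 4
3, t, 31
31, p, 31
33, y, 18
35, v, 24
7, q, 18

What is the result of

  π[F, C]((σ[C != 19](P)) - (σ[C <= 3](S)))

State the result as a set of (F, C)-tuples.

{(a, 29), (b, 17), (c, 26), (p, 31), (q, 7), (r, 2), (u, 7), (w, 15)}

Selection C != 19: {(15, w, 16), (17, b, 18), (2, r, 34), (26, c, 22), (29, a, 4), (31, p, 31), (7, q, 18), (7, u, 33)}
Selection C <= 3: {(3, t, 31)}
Set difference of the two operands is {(15, w, 16), (17, b, 18), (2, r, 34), (26, c, 22), (29, a, 4), (31, p, 31), (7, q, 18), (7, u, 33)}.
π_{F, C} gives {(a, 29), (b, 17), (c, 26), (p, 31), (q, 7), (r, 2), (u, 7), (w, 15)}.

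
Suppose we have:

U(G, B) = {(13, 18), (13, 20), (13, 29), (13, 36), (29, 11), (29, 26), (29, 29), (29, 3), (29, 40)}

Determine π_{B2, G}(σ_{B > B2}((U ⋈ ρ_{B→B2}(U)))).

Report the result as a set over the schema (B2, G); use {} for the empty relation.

{(11, 29), (18, 13), (20, 13), (26, 29), (29, 13), (29, 29), (3, 29)}

ρ[B→B2]: schema becomes (G, B2); tuples unchanged.
Natural join on G: {(13, 18, 18), (13, 18, 20), (13, 18, 29), (13, 18, 36), (13, 20, 18), (13, 20, 20), (13, 20, 29), (13, 20, 36), (13, 29, 18), (13, 29, 20), (13, 29, 29), (13, 29, 36), (13, 36, 18), (13, 36, 20), (13, 36, 29), (13, 36, 36), (29, 11, 11), (29, 11, 26), (29, 11, 29), (29, 11, 3), (29, 11, 40), (29, 26, 11), (29, 26, 26), (29, 26, 29), (29, 26, 3), (29, 26, 40), (29, 29, 11), (29, 29, 26), (29, 29, 29), (29, 29, 3), (29, 29, 40), (29, 3, 11), (29, 3, 26), (29, 3, 29), (29, 3, 3), (29, 3, 40), (29, 40, 11), (29, 40, 26), (29, 40, 29), (29, 40, 3), (29, 40, 40)}
Filtering on B > B2 leaves {(13, 20, 18), (13, 29, 18), (13, 29, 20), (13, 36, 18), (13, 36, 20), (13, 36, 29), (29, 11, 3), (29, 26, 11), (29, 26, 3), (29, 29, 11), (29, 29, 26), (29, 29, 3), (29, 40, 11), (29, 40, 26), (29, 40, 29), (29, 40, 3)}.
π_{B2, G} gives {(11, 29), (18, 13), (20, 13), (26, 29), (29, 13), (29, 29), (3, 29)} (9 duplicate(s) eliminated).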